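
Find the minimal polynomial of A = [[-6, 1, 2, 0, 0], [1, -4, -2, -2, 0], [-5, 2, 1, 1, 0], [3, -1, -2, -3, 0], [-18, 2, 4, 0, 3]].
The characteristic polynomial factors as (x - 3)(x + 3)^4. The minimal polynomial is ∏(x - λ)^{k_λ} where k_λ is the size of the largest Jordan block at λ.

For λ = -3: rank(A + 3I) = 3, and the largest Jordan block has size 2 (the smallest k with rank((A + 3I)^k) = rank((A + 3I)^(k+1))).
For λ = 3: rank(A - 3I) = 4, and the largest Jordan block has size 1 (the smallest k with rank((A - 3I)^k) = rank((A - 3I)^(k+1))).

So m_A(x) = (x - 3)(x + 3)^2.

m_A(x) = (x - 3)(x + 3)^2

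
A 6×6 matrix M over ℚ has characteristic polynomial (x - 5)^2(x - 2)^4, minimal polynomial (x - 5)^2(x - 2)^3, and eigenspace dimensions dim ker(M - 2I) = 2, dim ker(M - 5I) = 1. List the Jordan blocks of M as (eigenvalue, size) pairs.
Jordan blocks: (2, 3), (2, 1), (5, 2)

λ = 2: algebraic multiplicity 4 (exponent in χ_M), largest block size 3 (exponent in m_M), 2 blocks (geometric multiplicity). These force block sizes [3, 1].
λ = 5: algebraic multiplicity 2 (exponent in χ_M), largest block size 2 (exponent in m_M), 1 block (geometric multiplicity). This forces block sizes [2].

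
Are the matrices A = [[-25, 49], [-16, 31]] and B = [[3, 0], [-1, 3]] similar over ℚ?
Yes.

Two matrices over a field are similar if and only if they have the same invariant factors.

Both A and B have characteristic polynomial (x - 3)^2 and minimal polynomial (x - 3)^2. Computing further, both have invariant factors (x - 3)^2. Hence A and B are similar.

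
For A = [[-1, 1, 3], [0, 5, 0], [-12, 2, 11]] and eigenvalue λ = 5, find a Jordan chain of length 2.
We seek v_1 ∈ ker((A - 5I)^2) \ ker(A - 5I), then set v_{i+1} = (A - 5I) v_i.

One such chain is v_1 = [[0, -2, 1]]^T, v_2 = [[1, 0, 2]]^T. Check: (A - 5I) v_2 = [[0, 0, 0]]^T = 0.

v_1 = [[0, -2, 1]]^T, v_2 = [[1, 0, 2]]^T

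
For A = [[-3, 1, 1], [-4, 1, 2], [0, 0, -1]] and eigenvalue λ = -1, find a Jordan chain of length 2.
v_1 = [[0, 1, 0]]^T, v_2 = [[1, 2, 0]]^T

We seek v_1 ∈ ker((A + I)^2) \ ker(A + I), then set v_{i+1} = (A + I) v_i.

One such chain is v_1 = [[0, 1, 0]]^T, v_2 = [[1, 2, 0]]^T. Check: (A + I) v_2 = [[0, 0, 0]]^T = 0.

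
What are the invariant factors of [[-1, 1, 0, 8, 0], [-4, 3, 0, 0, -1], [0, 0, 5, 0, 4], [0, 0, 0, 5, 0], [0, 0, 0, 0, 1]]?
x - 5, (x - 5)(x - 1)^3

The Jordan structure of A has elementary divisors (x - 1)^3, (x - 5), (x - 5). Arranging the block sizes at each eigenvalue in decreasing order and taking row products gives the invariant factors.

Invariant factors (smallest first, each dividing the next): x - 5, (x - 5)(x - 1)^3.

Check: the last factor (x - 5)(x - 1)^3 is the minimal polynomial, and the product (x - 5)^2(x - 1)^3 is the characteristic polynomial.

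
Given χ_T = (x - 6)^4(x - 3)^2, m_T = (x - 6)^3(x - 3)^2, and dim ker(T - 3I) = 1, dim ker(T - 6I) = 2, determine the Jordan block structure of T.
Jordan blocks: (3, 2), (6, 3), (6, 1)

λ = 3: algebraic multiplicity 2 (exponent in χ_T), largest block size 2 (exponent in m_T), 1 block (geometric multiplicity). This forces block sizes [2].
λ = 6: algebraic multiplicity 4 (exponent in χ_T), largest block size 3 (exponent in m_T), 2 blocks (geometric multiplicity). These force block sizes [3, 1].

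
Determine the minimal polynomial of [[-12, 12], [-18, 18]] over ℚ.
The characteristic polynomial factors as x(x - 6). The minimal polynomial is ∏(x - λ)^{k_λ} where k_λ is the size of the largest Jordan block at λ.

For λ = 0: rank(A) = 1, and the largest Jordan block has size 1 (the smallest k with rank(A^k) = rank(A^(k+1))).
For λ = 6: rank(A - 6I) = 1, and the largest Jordan block has size 1 (the smallest k with rank((A - 6I)^k) = rank((A - 6I)^(k+1))).

So m_A(x) = x(x - 6).

m_A(x) = x(x - 6)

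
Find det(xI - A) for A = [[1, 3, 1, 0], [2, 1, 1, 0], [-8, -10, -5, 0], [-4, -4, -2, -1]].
χ_A(x) = (x + 1)^4

xI - A = [[x - 1, -3, -1, 0], [-2, x - 1, -1, 0], [8, 10, x + 5, 0], [4, 4, 2, x + 1]].

Expanding det(xI - A) along the first row:
det(xI - A) = + (x - 1)·det([[x - 1, -1, 0], [10, x + 5, 0], [4, 2, x + 1]]) - (-3)·det([[-2, -1, 0], [8, x + 5, 0], [4, 2, x + 1]]) + (-1)·det([[-2, x - 1, 0], [8, 10, 0], [4, 4, x + 1]]) - (0)·det([[-2, x - 1, -1], [8, 10, x + 5], [4, 4, 2]]).

Evaluating gives χ_A(x) = x^4 + 4x^3 + 6x^2 + 4x + 1 = (x + 1)^4.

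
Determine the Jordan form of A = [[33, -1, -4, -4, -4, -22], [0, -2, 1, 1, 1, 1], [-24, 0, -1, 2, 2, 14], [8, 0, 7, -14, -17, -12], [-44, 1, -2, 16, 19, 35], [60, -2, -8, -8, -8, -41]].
J = [[-3, 1, 0, 0, 0, 0], [0, -3, 1, 0, 0, 0], [0, 0, -3, 0, 0, 0], [0, 0, 0, -3, 0, 0], [0, 0, 0, 0, 3, 1], [0, 0, 0, 0, 0, 3]]

The characteristic polynomial is det(xI - A) = (x - 3)^2(x + 3)^4, so the eigenvalues are -3 (algebraic multiplicity 4), 3 (algebraic multiplicity 2).

For λ = -3: rank(A + 3I) = 4, rank((A + 3I)^2) = 3, rank((A + 3I)^3) = 2. The eigenspace has dimension 6 - 4 = 2, so there are 2 Jordan blocks; the rank sequence gives block sizes [3, 1].

For λ = 3: rank(A - 3I) = 5, rank((A - 3I)^2) = 4. The eigenspace has dimension 6 - 5 = 1, so there is 1 Jordan block; the rank sequence gives block sizes [2].

Assembling the blocks gives the Jordan form J above.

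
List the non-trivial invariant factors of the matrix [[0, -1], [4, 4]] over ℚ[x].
The Jordan structure of A has elementary divisors (x - 2)^2. Arranging the block sizes at each eigenvalue in decreasing order and taking row products gives the invariant factors.

Invariant factors (smallest first, each dividing the next): (x - 2)^2.

Check: the last factor (x - 2)^2 is the minimal polynomial, and the product (x - 2)^2 is the characteristic polynomial.

(x - 2)^2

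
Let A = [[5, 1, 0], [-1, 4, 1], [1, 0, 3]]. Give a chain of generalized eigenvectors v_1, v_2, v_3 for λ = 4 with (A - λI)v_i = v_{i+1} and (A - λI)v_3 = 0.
v_1 = [[0, 1, 0]]^T, v_2 = [[1, 0, 0]]^T, v_3 = [[1, -1, 1]]^T

We seek v_1 ∈ ker((A - 4I)^3) \ ker((A - 4I)^2), then set v_{i+1} = (A - 4I) v_i.

One such chain is v_1 = [[0, 1, 0]]^T, v_2 = [[1, 0, 0]]^T, v_3 = [[1, -1, 1]]^T. Check: (A - 4I) v_3 = [[0, 0, 0]]^T = 0.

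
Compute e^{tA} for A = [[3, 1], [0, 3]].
A has Jordan form J = [[3, 1], [0, 3]] with A = PJP^{-1}, so e^{tA} = P e^{tJ} P^{-1}.

For a Jordan block J_k(λ), e^{tJ_k(λ)} = e^{λt} · (I + tN + t^2 N^2/2! + ... + t^{k-1} N^{k-1}/(k-1)!) where N is the nilpotent superdiagonal part.

Assembling the blocks and conjugating back gives the entries of e^{tA} as shown above.

e^{tA} = [[e^{3*t}, t*e^{3*t}], [0, e^{3*t}]]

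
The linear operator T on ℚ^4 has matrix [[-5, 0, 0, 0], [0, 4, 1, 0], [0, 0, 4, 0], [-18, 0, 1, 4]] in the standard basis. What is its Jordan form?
J = [[-5, 0, 0, 0], [0, 4, 1, 0], [0, 0, 4, 0], [0, 0, 0, 4]]

The characteristic polynomial is det(xI - A) = (x - 4)^3(x + 5), so the eigenvalues are -5 (algebraic multiplicity 1), 4 (algebraic multiplicity 3).

For λ = -5: algebraic multiplicity 1 gives one 1×1 block.

For λ = 4: rank(A - 4I) = 2, rank((A - 4I)^2) = 1. The eigenspace has dimension 4 - 2 = 2, so there are 2 Jordan blocks; the rank sequence gives block sizes [2, 1].

Assembling the blocks gives the Jordan form J above.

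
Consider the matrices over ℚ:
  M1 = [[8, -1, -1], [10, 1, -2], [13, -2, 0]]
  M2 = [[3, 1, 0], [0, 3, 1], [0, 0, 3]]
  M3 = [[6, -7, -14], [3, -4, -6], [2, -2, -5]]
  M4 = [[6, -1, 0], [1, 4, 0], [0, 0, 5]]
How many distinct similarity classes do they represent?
Characteristic polynomials: χ_{M1} = (x - 3)^3, χ_{M2} = (x - 3)^3, χ_{M3} = (x + 1)^3, χ_{M4} = (x - 5)^3.

{M1, M2}: invariant factors (x - 3)^3.

{M3}: invariant factors x + 1, (x + 1)^2.

{M4}: invariant factors x - 5, (x - 5)^2.

Matrices are similar if and only if their invariant-factor lists agree; the partition into similarity classes is {M1, M2}, {M3}, {M4}.

3 classes: {M1, M2}, {M3}, {M4}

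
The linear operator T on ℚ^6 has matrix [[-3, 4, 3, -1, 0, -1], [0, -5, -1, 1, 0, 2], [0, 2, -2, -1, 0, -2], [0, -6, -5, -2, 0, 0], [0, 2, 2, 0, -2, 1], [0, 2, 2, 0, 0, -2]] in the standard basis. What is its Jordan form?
J = [[-3, 1, 0, 0, 0, 0], [0, -3, 0, 0, 0, 0], [0, 0, -3, 0, 0, 0], [0, 0, 0, -3, 0, 0], [0, 0, 0, 0, -2, 1], [0, 0, 0, 0, 0, -2]]

The characteristic polynomial is det(xI - A) = (x + 2)^2(x + 3)^4, so the eigenvalues are -3 (algebraic multiplicity 4), -2 (algebraic multiplicity 2).

For λ = -3: rank(A + 3I) = 3, rank((A + 3I)^2) = 2. The eigenspace has dimension 6 - 3 = 3, so there are 3 Jordan blocks; the rank sequence gives block sizes [2, 1, 1].

For λ = -2: rank(A + 2I) = 5, rank((A + 2I)^2) = 4. The eigenspace has dimension 6 - 5 = 1, so there is 1 Jordan block; the rank sequence gives block sizes [2].

Assembling the blocks gives the Jordan form J above.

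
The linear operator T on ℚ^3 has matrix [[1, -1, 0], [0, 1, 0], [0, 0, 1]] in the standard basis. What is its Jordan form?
The characteristic polynomial is det(xI - A) = (x - 1)^3, so the eigenvalues are 1 (algebraic multiplicity 3).

For λ = 1: rank(A - I) = 1, rank((A - I)^2) = 0. The eigenspace has dimension 3 - 1 = 2, so there are 2 Jordan blocks; the rank sequence gives block sizes [2, 1].

Assembling the blocks gives the Jordan form J above.

J = [[1, 1, 0], [0, 1, 0], [0, 0, 1]]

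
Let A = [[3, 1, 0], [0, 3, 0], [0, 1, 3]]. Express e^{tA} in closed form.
e^{tA} = [[e^{3*t}, t*e^{3*t}, 0], [0, e^{3*t}, 0], [0, t*e^{3*t}, e^{3*t}]]

A has Jordan form J = [[3, 1, 0], [0, 3, 0], [0, 0, 3]] with A = PJP^{-1}, so e^{tA} = P e^{tJ} P^{-1}.

For a Jordan block J_k(λ), e^{tJ_k(λ)} = e^{λt} · (I + tN + t^2 N^2/2! + ... + t^{k-1} N^{k-1}/(k-1)!) where N is the nilpotent superdiagonal part.

Assembling the blocks and conjugating back gives the entries of e^{tA} as shown above.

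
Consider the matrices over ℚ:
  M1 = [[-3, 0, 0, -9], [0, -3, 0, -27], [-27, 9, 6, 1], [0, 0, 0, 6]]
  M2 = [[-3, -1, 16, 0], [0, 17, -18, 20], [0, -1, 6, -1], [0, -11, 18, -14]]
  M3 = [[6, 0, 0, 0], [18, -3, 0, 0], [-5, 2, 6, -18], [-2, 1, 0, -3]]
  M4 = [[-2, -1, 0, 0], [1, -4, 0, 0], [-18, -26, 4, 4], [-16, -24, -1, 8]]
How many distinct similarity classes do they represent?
Characteristic polynomials: χ_{M1} = (x - 6)^2(x + 3)^2, χ_{M2} = (x - 6)^2(x + 3)^2, χ_{M3} = (x - 6)^2(x + 3)^2, χ_{M4} = (x - 6)^2(x + 3)^2.

{M1}: invariant factors x + 3, (x - 6)^2(x + 3).

{M2, M3, M4}: invariant factors (x - 6)^2(x + 3)^2.

Matrices are similar if and only if their invariant-factor lists agree; the partition into similarity classes is {M1}, {M2, M3, M4}.

2 classes: {M1}, {M2, M3, M4}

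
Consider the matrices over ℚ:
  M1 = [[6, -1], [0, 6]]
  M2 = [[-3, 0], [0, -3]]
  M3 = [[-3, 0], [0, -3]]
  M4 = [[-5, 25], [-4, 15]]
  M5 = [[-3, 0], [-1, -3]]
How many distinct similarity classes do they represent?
Characteristic polynomials: χ_{M1} = (x - 6)^2, χ_{M2} = (x + 3)^2, χ_{M3} = (x + 3)^2, χ_{M4} = (x - 5)^2, χ_{M5} = (x + 3)^2.

{M1}: invariant factors (x - 6)^2.

{M2, M3}: invariant factors x + 3, x + 3.

{M4}: invariant factors (x - 5)^2.

{M5}: invariant factors (x + 3)^2.

Matrices are similar if and only if their invariant-factor lists agree; the partition into similarity classes is {M1}, {M2, M3}, {M4}, {M5}.

4 classes: {M1}, {M2, M3}, {M4}, {M5}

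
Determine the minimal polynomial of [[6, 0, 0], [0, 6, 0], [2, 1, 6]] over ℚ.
m_A(x) = (x - 6)^2

The characteristic polynomial factors as (x - 6)^3. The minimal polynomial is ∏(x - λ)^{k_λ} where k_λ is the size of the largest Jordan block at λ.

For λ = 6: rank(A - 6I) = 1, and the largest Jordan block has size 2 (the smallest k with rank((A - 6I)^k) = rank((A - 6I)^(k+1))).

So m_A(x) = (x - 6)^2.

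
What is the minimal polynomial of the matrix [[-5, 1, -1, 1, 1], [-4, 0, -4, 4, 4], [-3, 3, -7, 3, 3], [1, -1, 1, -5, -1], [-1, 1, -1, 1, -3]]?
m_A(x) = (x + 4)^2

The characteristic polynomial factors as (x + 4)^5. The minimal polynomial is ∏(x - λ)^{k_λ} where k_λ is the size of the largest Jordan block at λ.

For λ = -4: rank(A + 4I) = 1, and the largest Jordan block has size 2 (the smallest k with rank((A + 4I)^k) = rank((A + 4I)^(k+1))).

So m_A(x) = (x + 4)^2.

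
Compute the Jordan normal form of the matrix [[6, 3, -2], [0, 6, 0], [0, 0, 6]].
The characteristic polynomial is det(xI - A) = (x - 6)^3, so the eigenvalues are 6 (algebraic multiplicity 3).

For λ = 6: rank(A - 6I) = 1, rank((A - 6I)^2) = 0. The eigenspace has dimension 3 - 1 = 2, so there are 2 Jordan blocks; the rank sequence gives block sizes [2, 1].

Assembling the blocks gives the Jordan form J above.

J = [[6, 1, 0], [0, 6, 0], [0, 0, 6]]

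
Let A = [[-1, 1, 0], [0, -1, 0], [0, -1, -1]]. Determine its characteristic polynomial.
χ_A(x) = (x + 1)^3

xI - A = [[x + 1, -1, 0], [0, x + 1, 0], [0, 1, x + 1]].

Expanding det(xI - A) along the first row:
det(xI - A) = + (x + 1)·det([[x + 1, 0], [1, x + 1]]) - (-1)·det([[0, 0], [0, x + 1]]) + (0)·det([[0, x + 1], [0, 1]]).

Evaluating gives χ_A(x) = x^3 + 3x^2 + 3x + 1 = (x + 1)^3.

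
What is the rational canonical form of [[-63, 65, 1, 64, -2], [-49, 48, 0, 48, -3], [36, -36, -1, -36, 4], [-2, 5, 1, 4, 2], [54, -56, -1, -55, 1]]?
R = [[0, 0, 0, 0, -3], [1, 0, 0, 0, -25], [0, 1, 0, 0, -62], [0, 0, 1, 0, -42], [0, 0, 0, 1, -11]]

The invariant factors of A (the non-unit diagonal entries of the Smith normal form of xI - A over ℚ[x]) are (x + 3)(x^2 + 4x + 1)^2, each dividing the next. The characteristic polynomial is their product, (x + 3)(x^2 + 4x + 1)^2.

The rational canonical form is the block-diagonal matrix of companion matrices C(f_i):
R = [[0, 0, 0, 0, -3], [1, 0, 0, 0, -25], [0, 1, 0, 0, -62], [0, 0, 1, 0, -42], [0, 0, 0, 1, -11]].

Note the characteristic polynomial does not split into linear factors over ℚ, so A has no Jordan form over ℚ; the rational canonical form exists over any field.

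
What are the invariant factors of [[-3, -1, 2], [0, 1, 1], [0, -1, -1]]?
The Jordan structure of A has elementary divisors (x + 3), x^2. Arranging the block sizes at each eigenvalue in decreasing order and taking row products gives the invariant factors.

Invariant factors (smallest first, each dividing the next): x^2(x + 3).

Check: the last factor x^2(x + 3) is the minimal polynomial, and the product x^2(x + 3) is the characteristic polynomial.

x^2(x + 3)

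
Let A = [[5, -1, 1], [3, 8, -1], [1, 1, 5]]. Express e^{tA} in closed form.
e^{tA} = [[(-t^2/2 - t + 1)*e^{6*t}, -t*e^{6*t}, t*(2 - t)*e^{6*t}/2], [t*(t + 3)*e^{6*t}, (2*t + 1)*e^{6*t}, t*(t - 1)*e^{6*t}], [t*(t + 2)*e^{6*t}/2, t*e^{6*t}, (t^2/2 - t + 1)*e^{6*t}]]

A has Jordan form J = [[6, 1, 0], [0, 6, 1], [0, 0, 6]] with A = PJP^{-1}, so e^{tA} = P e^{tJ} P^{-1}.

For a Jordan block J_k(λ), e^{tJ_k(λ)} = e^{λt} · (I + tN + t^2 N^2/2! + ... + t^{k-1} N^{k-1}/(k-1)!) where N is the nilpotent superdiagonal part.

Assembling the blocks and conjugating back gives the entries of e^{tA} as shown above.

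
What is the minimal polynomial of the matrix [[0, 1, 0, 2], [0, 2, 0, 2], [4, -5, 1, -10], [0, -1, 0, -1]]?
m_A(x) = x^2(x - 1)

The characteristic polynomial factors as x^2(x - 1)^2. The minimal polynomial is ∏(x - λ)^{k_λ} where k_λ is the size of the largest Jordan block at λ.

For λ = 0: rank(A) = 3, and the largest Jordan block has size 2 (the smallest k with rank(A^k) = rank(A^(k+1))).
For λ = 1: rank(A - I) = 2, and the largest Jordan block has size 1 (the smallest k with rank((A - I)^k) = rank((A - I)^(k+1))).

So m_A(x) = x^2(x - 1).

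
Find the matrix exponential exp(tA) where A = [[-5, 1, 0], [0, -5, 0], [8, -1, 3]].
e^{tA} = [[e^{-5*t}, t*e^{-5*t}, 0], [0, e^{-5*t}, 0], [(e^{8*t} - 1)*e^{-5*t}, -t*e^{-5*t}, e^{3*t}]]

A has Jordan form J = [[-5, 1, 0], [0, -5, 0], [0, 0, 3]] with A = PJP^{-1}, so e^{tA} = P e^{tJ} P^{-1}.

For a Jordan block J_k(λ), e^{tJ_k(λ)} = e^{λt} · (I + tN + t^2 N^2/2! + ... + t^{k-1} N^{k-1}/(k-1)!) where N is the nilpotent superdiagonal part.

Assembling the blocks and conjugating back gives the entries of e^{tA} as shown above.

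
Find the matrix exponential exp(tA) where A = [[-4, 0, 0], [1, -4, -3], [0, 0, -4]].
e^{tA} = [[e^{-4*t}, 0, 0], [t*e^{-4*t}, e^{-4*t}, -3*t*e^{-4*t}], [0, 0, e^{-4*t}]]

A has Jordan form J = [[-4, 1, 0], [0, -4, 0], [0, 0, -4]] with A = PJP^{-1}, so e^{tA} = P e^{tJ} P^{-1}.

For a Jordan block J_k(λ), e^{tJ_k(λ)} = e^{λt} · (I + tN + t^2 N^2/2! + ... + t^{k-1} N^{k-1}/(k-1)!) where N is the nilpotent superdiagonal part.

Assembling the blocks and conjugating back gives the entries of e^{tA} as shown above.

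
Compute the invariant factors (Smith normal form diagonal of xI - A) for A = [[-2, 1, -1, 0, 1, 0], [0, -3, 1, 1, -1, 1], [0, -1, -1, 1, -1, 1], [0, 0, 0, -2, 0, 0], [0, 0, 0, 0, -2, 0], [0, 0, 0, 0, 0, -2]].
The Jordan structure of A has elementary divisors (x + 2)^2, (x + 2)^2, (x + 2), (x + 2). Arranging the block sizes at each eigenvalue in decreasing order and taking row products gives the invariant factors.

Invariant factors (smallest first, each dividing the next): x + 2, x + 2, (x + 2)^2, (x + 2)^2.

Check: the last factor (x + 2)^2 is the minimal polynomial, and the product (x + 2)^6 is the characteristic polynomial.

x + 2, x + 2, (x + 2)^2, (x + 2)^2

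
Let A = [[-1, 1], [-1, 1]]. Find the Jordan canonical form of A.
J = [[0, 1], [0, 0]]

The characteristic polynomial is det(xI - A) = x^2, so the eigenvalues are 0 (algebraic multiplicity 2).

For λ = 0: rank(A) = 1, rank(A^2) = 0. The eigenspace has dimension 2 - 1 = 1, so there is 1 Jordan block; the rank sequence gives block sizes [2].

Assembling the blocks gives the Jordan form J above.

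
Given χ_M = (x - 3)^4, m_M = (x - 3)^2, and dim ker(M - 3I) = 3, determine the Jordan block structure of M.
Jordan blocks: (3, 2), (3, 1), (3, 1)

λ = 3: algebraic multiplicity 4 (exponent in χ_M), largest block size 2 (exponent in m_M), 3 blocks (geometric multiplicity). These force block sizes [2, 1, 1].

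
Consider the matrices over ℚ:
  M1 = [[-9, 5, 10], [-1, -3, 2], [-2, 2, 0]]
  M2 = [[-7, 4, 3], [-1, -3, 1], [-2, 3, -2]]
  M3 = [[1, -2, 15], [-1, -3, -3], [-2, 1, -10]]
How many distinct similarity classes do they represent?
Characteristic polynomials: χ_{M1} = (x + 4)^3, χ_{M2} = (x + 4)^3, χ_{M3} = (x + 4)^3.

{M1}: invariant factors x + 4, (x + 4)^2.

{M2, M3}: invariant factors (x + 4)^3.

Matrices are similar if and only if their invariant-factor lists agree; the partition into similarity classes is {M1}, {M2, M3}.

2 classes: {M1}, {M2, M3}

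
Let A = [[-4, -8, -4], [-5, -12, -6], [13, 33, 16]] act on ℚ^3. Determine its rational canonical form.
The invariant factors of A (the non-unit diagonal entries of the Smith normal form of xI - A over ℚ[x]) are x^3 + 2x + 4, each dividing the next. The characteristic polynomial is their product, x^3 + 2x + 4.

The rational canonical form is the block-diagonal matrix of companion matrices C(f_i):
R = [[0, 0, -4], [1, 0, -2], [0, 1, 0]].

Note the characteristic polynomial does not split into linear factors over ℚ, so A has no Jordan form over ℚ; the rational canonical form exists over any field.

R = [[0, 0, -4], [1, 0, -2], [0, 1, 0]]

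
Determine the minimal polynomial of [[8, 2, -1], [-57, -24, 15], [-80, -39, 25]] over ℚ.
m_A(x) = (x - 3)^3

The characteristic polynomial factors as (x - 3)^3. The minimal polynomial is ∏(x - λ)^{k_λ} where k_λ is the size of the largest Jordan block at λ.

For λ = 3: rank(A - 3I) = 2, and the largest Jordan block has size 3 (the smallest k with rank((A - 3I)^k) = rank((A - 3I)^(k+1))).

So m_A(x) = (x - 3)^3.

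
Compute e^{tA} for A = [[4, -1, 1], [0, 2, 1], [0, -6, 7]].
e^{tA} = [[e^{4*t}, (3*t - 4*e^{t} + 4)*e^{4*t}, (-t + 2*e^{t} - 2)*e^{4*t}], [0, (3 - 2*e^{t})*e^{4*t}, (e^{t} - 1)*e^{4*t}], [0, 6*(1 - e^{t})*e^{4*t}, (3*e^{t} - 2)*e^{4*t}]]

A has Jordan form J = [[4, 1, 0], [0, 4, 0], [0, 0, 5]] with A = PJP^{-1}, so e^{tA} = P e^{tJ} P^{-1}.

For a Jordan block J_k(λ), e^{tJ_k(λ)} = e^{λt} · (I + tN + t^2 N^2/2! + ... + t^{k-1} N^{k-1}/(k-1)!) where N is the nilpotent superdiagonal part.

Assembling the blocks and conjugating back gives the entries of e^{tA} as shown above.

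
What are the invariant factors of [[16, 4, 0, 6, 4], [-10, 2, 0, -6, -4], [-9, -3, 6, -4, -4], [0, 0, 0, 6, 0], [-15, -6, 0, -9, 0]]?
The Jordan structure of A has elementary divisors (x - 6)^2, (x - 6)^2, (x - 6). Arranging the block sizes at each eigenvalue in decreasing order and taking row products gives the invariant factors.

Invariant factors (smallest first, each dividing the next): x - 6, (x - 6)^2, (x - 6)^2.

Check: the last factor (x - 6)^2 is the minimal polynomial, and the product (x - 6)^5 is the characteristic polynomial.

x - 6, (x - 6)^2, (x - 6)^2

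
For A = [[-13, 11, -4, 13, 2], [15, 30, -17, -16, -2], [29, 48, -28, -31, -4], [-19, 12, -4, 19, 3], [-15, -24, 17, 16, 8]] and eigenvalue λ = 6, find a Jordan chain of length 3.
v_1 = [[0, 0, 0, 0, 1]]^T, v_2 = [[2, -2, -4, 3, 2]]^T, v_3 = [[-1, -2, -3, -1, 2]]^T

We seek v_1 ∈ ker((A - 6I)^3) \ ker((A - 6I)^2), then set v_{i+1} = (A - 6I) v_i.

One such chain is v_1 = [[0, 0, 0, 0, 1]]^T, v_2 = [[2, -2, -4, 3, 2]]^T, v_3 = [[-1, -2, -3, -1, 2]]^T. Check: (A - 6I) v_3 = [[0, 0, 0, 0, 0]]^T = 0.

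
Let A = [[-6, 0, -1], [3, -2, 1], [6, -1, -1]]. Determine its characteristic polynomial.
xI - A = [[x + 6, 0, 1], [-3, x + 2, -1], [-6, 1, x + 1]].

Expanding det(xI - A) along the first row:
det(xI - A) = + (x + 6)·det([[x + 2, -1], [1, x + 1]]) - (0)·det([[-3, -1], [-6, x + 1]]) + (1)·det([[-3, x + 2], [-6, 1]]).

Evaluating gives χ_A(x) = x^3 + 9x^2 + 27x + 27 = (x + 3)^3.

χ_A(x) = (x + 3)^3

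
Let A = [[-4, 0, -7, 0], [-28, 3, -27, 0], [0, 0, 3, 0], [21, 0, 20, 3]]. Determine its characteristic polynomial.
xI - A = [[x + 4, 0, 7, 0], [28, x - 3, 27, 0], [0, 0, x - 3, 0], [-21, 0, -20, x - 3]].

Expanding det(xI - A) along the first row:
det(xI - A) = + (x + 4)·det([[x - 3, 27, 0], [0, x - 3, 0], [0, -20, x - 3]]) - (0)·det([[28, 27, 0], [0, x - 3, 0], [-21, -20, x - 3]]) + (7)·det([[28, x - 3, 0], [0, 0, 0], [-21, 0, x - 3]]) - (0)·det([[28, x - 3, 27], [0, 0, x - 3], [-21, 0, -20]]).

Evaluating gives χ_A(x) = x^4 - 5x^3 - 9x^2 + 81x - 108 = (x - 3)^3(x + 4).

χ_A(x) = (x - 3)^3(x + 4)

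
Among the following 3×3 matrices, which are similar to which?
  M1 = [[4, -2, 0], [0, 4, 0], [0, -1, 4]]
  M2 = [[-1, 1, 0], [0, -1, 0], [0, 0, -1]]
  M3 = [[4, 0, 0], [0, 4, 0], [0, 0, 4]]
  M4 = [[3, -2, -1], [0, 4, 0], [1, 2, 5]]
Characteristic polynomials: χ_{M1} = (x - 4)^3, χ_{M2} = (x + 1)^3, χ_{M3} = (x - 4)^3, χ_{M4} = (x - 4)^3.

{M1, M4}: invariant factors x - 4, (x - 4)^2.

{M2}: invariant factors x + 1, (x + 1)^2.

{M3}: invariant factors x - 4, x - 4, x - 4.

Matrices are similar if and only if their invariant-factor lists agree; the partition into similarity classes is {M1, M4}, {M2}, {M3}.

3 classes: {M1, M4}, {M2}, {M3}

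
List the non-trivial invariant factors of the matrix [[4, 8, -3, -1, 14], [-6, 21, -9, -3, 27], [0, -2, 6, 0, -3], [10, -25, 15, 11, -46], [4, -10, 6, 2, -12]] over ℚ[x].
The Jordan structure of A has elementary divisors (x - 6)^3, (x - 6)^2. Arranging the block sizes at each eigenvalue in decreasing order and taking row products gives the invariant factors.

Invariant factors (smallest first, each dividing the next): (x - 6)^2, (x - 6)^3.

Check: the last factor (x - 6)^3 is the minimal polynomial, and the product (x - 6)^5 is the characteristic polynomial.

(x - 6)^2, (x - 6)^3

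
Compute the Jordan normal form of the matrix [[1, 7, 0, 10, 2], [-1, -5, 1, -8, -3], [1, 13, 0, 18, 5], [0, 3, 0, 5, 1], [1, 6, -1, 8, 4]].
J = [[1, 1, 0, 0, 0], [0, 1, 1, 0, 0], [0, 0, 1, 0, 0], [0, 0, 0, 1, 1], [0, 0, 0, 0, 1]]

The characteristic polynomial is det(xI - A) = (x - 1)^5, so the eigenvalues are 1 (algebraic multiplicity 5).

For λ = 1: rank(A - I) = 3, rank((A - I)^2) = 1, rank((A - I)^3) = 0. The eigenspace has dimension 5 - 3 = 2, so there are 2 Jordan blocks; the rank sequence gives block sizes [3, 2].

Assembling the blocks gives the Jordan form J above.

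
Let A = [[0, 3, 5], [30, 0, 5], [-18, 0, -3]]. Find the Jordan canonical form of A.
The characteristic polynomial is det(xI - A) = x^2(x + 3), so the eigenvalues are -3 (algebraic multiplicity 1), 0 (algebraic multiplicity 2).

For λ = -3: algebraic multiplicity 1 gives one 1×1 block.

For λ = 0: rank(A) = 2, rank(A^2) = 1. The eigenspace has dimension 3 - 2 = 1, so there is 1 Jordan block; the rank sequence gives block sizes [2].

Assembling the blocks gives the Jordan form J above.

J = [[-3, 0, 0], [0, 0, 1], [0, 0, 0]]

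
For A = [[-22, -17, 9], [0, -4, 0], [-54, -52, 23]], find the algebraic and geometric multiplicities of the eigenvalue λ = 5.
algebraic multiplicity 1, geometric multiplicity 1

The characteristic polynomial is (x - 5)(x + 4)^2, so the factor x - 5 appears with exponent 1: the algebraic multiplicity is 1.

rank(A - 5I) = 2, so the eigenspace has dimension 3 - 2 = 1: the geometric multiplicity is 1.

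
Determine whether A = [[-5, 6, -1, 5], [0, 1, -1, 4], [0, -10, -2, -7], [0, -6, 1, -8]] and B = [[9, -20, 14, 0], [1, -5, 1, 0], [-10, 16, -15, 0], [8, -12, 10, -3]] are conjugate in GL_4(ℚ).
Both have characteristic polynomial (x + 3)^3(x + 5), but the minimal polynomial of A is (x + 3)^3(x + 5) while the minimal polynomial of B is (x + 3)^2(x + 5). The minimal polynomial is a similarity invariant, so A and B are not similar.

No.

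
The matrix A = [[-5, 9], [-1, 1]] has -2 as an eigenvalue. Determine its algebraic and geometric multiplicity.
The characteristic polynomial is (x + 2)^2, so the factor x + 2 appears with exponent 2: the algebraic multiplicity is 2.

rank(A + 2I) = 1, so the eigenspace has dimension 2 - 1 = 1: the geometric multiplicity is 1.

Since 1 < 2, A is not diagonalizable.

algebraic multiplicity 2, geometric multiplicity 1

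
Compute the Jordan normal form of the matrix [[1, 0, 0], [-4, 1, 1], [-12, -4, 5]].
The characteristic polynomial is det(xI - A) = (x - 3)^2(x - 1), so the eigenvalues are 1 (algebraic multiplicity 1), 3 (algebraic multiplicity 2).

For λ = 1: algebraic multiplicity 1 gives one 1×1 block.

For λ = 3: rank(A - 3I) = 2, rank((A - 3I)^2) = 1. The eigenspace has dimension 3 - 2 = 1, so there is 1 Jordan block; the rank sequence gives block sizes [2].

Assembling the blocks gives the Jordan form J above.

J = [[1, 0, 0], [0, 3, 1], [0, 0, 3]]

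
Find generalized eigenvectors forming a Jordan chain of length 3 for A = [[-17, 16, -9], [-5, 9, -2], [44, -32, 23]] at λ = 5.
v_1 = [[-3, 0, 7]]^T, v_2 = [[3, 1, -6]]^T, v_3 = [[4, 1, -8]]^T

We seek v_1 ∈ ker((A - 5I)^3) \ ker((A - 5I)^2), then set v_{i+1} = (A - 5I) v_i.

One such chain is v_1 = [[-3, 0, 7]]^T, v_2 = [[3, 1, -6]]^T, v_3 = [[4, 1, -8]]^T. Check: (A - 5I) v_3 = [[0, 0, 0]]^T = 0.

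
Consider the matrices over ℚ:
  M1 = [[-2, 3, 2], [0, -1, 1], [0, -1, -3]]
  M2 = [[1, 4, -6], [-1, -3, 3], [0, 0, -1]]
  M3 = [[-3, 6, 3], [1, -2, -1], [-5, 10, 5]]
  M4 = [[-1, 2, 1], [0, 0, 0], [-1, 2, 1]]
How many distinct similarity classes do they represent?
Characteristic polynomials: χ_{M1} = (x + 2)^3, χ_{M2} = (x + 1)^3, χ_{M3} = x^3, χ_{M4} = x^3.

{M1}: invariant factors (x + 2)^3.

{M2}: invariant factors x + 1, (x + 1)^2.

{M3, M4}: invariant factors x, x^2.

Matrices are similar if and only if their invariant-factor lists agree; the partition into similarity classes is {M1}, {M2}, {M3, M4}.

3 classes: {M1}, {M2}, {M3, M4}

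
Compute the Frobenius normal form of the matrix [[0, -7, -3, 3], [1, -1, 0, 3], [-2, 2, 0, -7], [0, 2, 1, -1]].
The invariant factors of A (the non-unit diagonal entries of the Smith normal form of xI - A over ℚ[x]) are x^2 + x + 1, x^2 + x + 1, each dividing the next. The characteristic polynomial is their product, (x^2 + x + 1)^2.

The rational canonical form is the block-diagonal matrix of companion matrices C(f_i):
R = [[0, -1, 0, 0], [1, -1, 0, 0], [0, 0, 0, -1], [0, 0, 1, -1]].

Note the characteristic polynomial does not split into linear factors over ℚ, so A has no Jordan form over ℚ; the rational canonical form exists over any field.

R = [[0, -1, 0, 0], [1, -1, 0, 0], [0, 0, 0, -1], [0, 0, 1, -1]]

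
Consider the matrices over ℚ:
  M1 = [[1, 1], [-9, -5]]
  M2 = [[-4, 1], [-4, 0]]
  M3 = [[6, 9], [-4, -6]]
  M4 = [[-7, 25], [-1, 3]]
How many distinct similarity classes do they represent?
Characteristic polynomials: χ_{M1} = (x + 2)^2, χ_{M2} = (x + 2)^2, χ_{M3} = x^2, χ_{M4} = (x + 2)^2.

{M1, M2, M4}: invariant factors (x + 2)^2.

{M3}: invariant factors x^2.

Matrices are similar if and only if their invariant-factor lists agree; the partition into similarity classes is {M1, M2, M4}, {M3}.

2 classes: {M1, M2, M4}, {M3}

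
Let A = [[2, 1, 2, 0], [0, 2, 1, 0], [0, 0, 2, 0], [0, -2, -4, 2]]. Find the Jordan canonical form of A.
The characteristic polynomial is det(xI - A) = (x - 2)^4, so the eigenvalues are 2 (algebraic multiplicity 4).

For λ = 2: rank(A - 2I) = 2, rank((A - 2I)^2) = 1, rank((A - 2I)^3) = 0. The eigenspace has dimension 4 - 2 = 2, so there are 2 Jordan blocks; the rank sequence gives block sizes [3, 1].

Assembling the blocks gives the Jordan form J above.

J = [[2, 1, 0, 0], [0, 2, 1, 0], [0, 0, 2, 0], [0, 0, 0, 2]]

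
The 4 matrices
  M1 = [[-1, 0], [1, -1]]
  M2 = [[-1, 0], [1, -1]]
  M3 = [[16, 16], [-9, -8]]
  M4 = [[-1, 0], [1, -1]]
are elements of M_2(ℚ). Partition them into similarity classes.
2 classes: {M1, M2, M4}, {M3}

Characteristic polynomials: χ_{M1} = (x + 1)^2, χ_{M2} = (x + 1)^2, χ_{M3} = (x - 4)^2, χ_{M4} = (x + 1)^2.

{M1, M2, M4}: invariant factors (x + 1)^2.

{M3}: invariant factors (x - 4)^2.

Matrices are similar if and only if their invariant-factor lists agree; the partition into similarity classes is {M1, M2, M4}, {M3}.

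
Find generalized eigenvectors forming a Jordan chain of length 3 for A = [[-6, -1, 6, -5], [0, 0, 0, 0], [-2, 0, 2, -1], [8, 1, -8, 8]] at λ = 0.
v_1 = [[0, 1, 0, 0]]^T, v_2 = [[-1, 0, 0, 1]]^T, v_3 = [[1, 0, 1, 0]]^T

We seek v_1 ∈ ker(A^3) \ ker(A^2), then set v_{i+1} = A v_i.

One such chain is v_1 = [[0, 1, 0, 0]]^T, v_2 = [[-1, 0, 0, 1]]^T, v_3 = [[1, 0, 1, 0]]^T. Check: A v_3 = [[0, 0, 0, 0]]^T = 0.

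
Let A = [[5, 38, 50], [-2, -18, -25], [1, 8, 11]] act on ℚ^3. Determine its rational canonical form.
R = [[0, 0, -4], [1, 0, 7], [0, 1, -2]]

The invariant factors of A (the non-unit diagonal entries of the Smith normal form of xI - A over ℚ[x]) are (x - 1)^2(x + 4), each dividing the next. The characteristic polynomial is their product, (x - 1)^2(x + 4).

The rational canonical form is the block-diagonal matrix of companion matrices C(f_i):
R = [[0, 0, -4], [1, 0, 7], [0, 1, -2]].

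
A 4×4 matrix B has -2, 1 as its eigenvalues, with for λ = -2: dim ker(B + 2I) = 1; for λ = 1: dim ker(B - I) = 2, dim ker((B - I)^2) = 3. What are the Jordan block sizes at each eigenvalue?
λ = -2: successive nullity increments [1] count blocks of size ≥ k; block sizes are [1].
λ = 1: successive nullity increments [2, 1] count blocks of size ≥ k; block sizes are [2, 1].

Jordan blocks: (-2, 1), (1, 2), (1, 1)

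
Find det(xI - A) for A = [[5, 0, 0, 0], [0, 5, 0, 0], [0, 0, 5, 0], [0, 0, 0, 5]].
xI - A = [[x - 5, 0, 0, 0], [0, x - 5, 0, 0], [0, 0, x - 5, 0], [0, 0, 0, x - 5]].

Expanding det(xI - A) along the first row:
det(xI - A) = + (x - 5)·det([[x - 5, 0, 0], [0, x - 5, 0], [0, 0, x - 5]]) - (0)·det([[0, 0, 0], [0, x - 5, 0], [0, 0, x - 5]]) + (0)·det([[0, x - 5, 0], [0, 0, 0], [0, 0, x - 5]]) - (0)·det([[0, x - 5, 0], [0, 0, x - 5], [0, 0, 0]]).

Evaluating gives χ_A(x) = x^4 - 20x^3 + 150x^2 - 500x + 625 = (x - 5)^4.

χ_A(x) = (x - 5)^4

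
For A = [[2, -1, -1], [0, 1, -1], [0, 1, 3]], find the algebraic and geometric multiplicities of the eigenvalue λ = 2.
algebraic multiplicity 3, geometric multiplicity 2

The characteristic polynomial is (x - 2)^3, so the factor x - 2 appears with exponent 3: the algebraic multiplicity is 3.

rank(A - 2I) = 1, so the eigenspace has dimension 3 - 1 = 2: the geometric multiplicity is 2.

Since 2 < 3, A is not diagonalizable.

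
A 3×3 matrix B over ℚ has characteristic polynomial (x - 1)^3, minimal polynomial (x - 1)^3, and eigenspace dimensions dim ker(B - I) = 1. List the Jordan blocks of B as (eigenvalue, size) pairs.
Jordan blocks: (1, 3)

λ = 1: algebraic multiplicity 3 (exponent in χ_B), largest block size 3 (exponent in m_B), 1 block (geometric multiplicity). This forces block sizes [3].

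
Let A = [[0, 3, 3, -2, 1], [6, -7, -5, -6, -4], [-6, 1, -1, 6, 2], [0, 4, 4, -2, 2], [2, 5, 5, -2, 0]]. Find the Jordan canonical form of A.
J = [[-2, 1, 0, 0, 0], [0, -2, 1, 0, 0], [0, 0, -2, 0, 0], [0, 0, 0, -2, 0], [0, 0, 0, 0, -2]]

The characteristic polynomial is det(xI - A) = (x + 2)^5, so the eigenvalues are -2 (algebraic multiplicity 5).

For λ = -2: rank(A + 2I) = 2, rank((A + 2I)^2) = 1, rank((A + 2I)^3) = 0. The eigenspace has dimension 5 - 2 = 3, so there are 3 Jordan blocks; the rank sequence gives block sizes [3, 1, 1].

Assembling the blocks gives the Jordan form J above.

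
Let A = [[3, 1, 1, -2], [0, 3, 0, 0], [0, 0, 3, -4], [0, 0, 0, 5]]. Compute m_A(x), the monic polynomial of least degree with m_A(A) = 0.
m_A(x) = (x - 5)(x - 3)^2

The characteristic polynomial factors as (x - 5)(x - 3)^3. The minimal polynomial is ∏(x - λ)^{k_λ} where k_λ is the size of the largest Jordan block at λ.

For λ = 3: rank(A - 3I) = 2, and the largest Jordan block has size 2 (the smallest k with rank((A - 3I)^k) = rank((A - 3I)^(k+1))).
For λ = 5: rank(A - 5I) = 3, and the largest Jordan block has size 1 (the smallest k with rank((A - 5I)^k) = rank((A - 5I)^(k+1))).

So m_A(x) = (x - 5)(x - 3)^2.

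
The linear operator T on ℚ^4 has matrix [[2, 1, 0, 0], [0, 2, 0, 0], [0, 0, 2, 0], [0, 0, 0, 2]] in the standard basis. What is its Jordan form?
The characteristic polynomial is det(xI - A) = (x - 2)^4, so the eigenvalues are 2 (algebraic multiplicity 4).

For λ = 2: rank(A - 2I) = 1, rank((A - 2I)^2) = 0. The eigenspace has dimension 4 - 1 = 3, so there are 3 Jordan blocks; the rank sequence gives block sizes [2, 1, 1].

Assembling the blocks gives the Jordan form J above.

J = [[2, 1, 0, 0], [0, 2, 0, 0], [0, 0, 2, 0], [0, 0, 0, 2]]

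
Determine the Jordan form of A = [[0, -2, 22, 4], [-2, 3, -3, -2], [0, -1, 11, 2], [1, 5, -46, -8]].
J = [[0, 0, 0, 0], [0, 2, 1, 0], [0, 0, 2, 1], [0, 0, 0, 2]]

The characteristic polynomial is det(xI - A) = x(x - 2)^3, so the eigenvalues are 0 (algebraic multiplicity 1), 2 (algebraic multiplicity 3).

For λ = 0: algebraic multiplicity 1 gives one 1×1 block.

For λ = 2: rank(A - 2I) = 3, rank((A - 2I)^2) = 2, rank((A - 2I)^3) = 1. The eigenspace has dimension 4 - 3 = 1, so there is 1 Jordan block; the rank sequence gives block sizes [3].

Assembling the blocks gives the Jordan form J above.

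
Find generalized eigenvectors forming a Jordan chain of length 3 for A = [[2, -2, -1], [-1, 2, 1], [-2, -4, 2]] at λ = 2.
v_1 = [[-1, 0, -1]]^T, v_2 = [[1, 0, 2]]^T, v_3 = [[-2, 1, -2]]^T

We seek v_1 ∈ ker((A - 2I)^3) \ ker((A - 2I)^2), then set v_{i+1} = (A - 2I) v_i.

One such chain is v_1 = [[-1, 0, -1]]^T, v_2 = [[1, 0, 2]]^T, v_3 = [[-2, 1, -2]]^T. Check: (A - 2I) v_3 = [[0, 0, 0]]^T = 0.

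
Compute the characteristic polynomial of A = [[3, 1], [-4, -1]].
xI - A = [[x - 3, -1], [4, x + 1]].

Expanding det(xI - A) along the first row:
det(xI - A) = + (x - 3)·det([[x + 1]]) - (-1)·det([[4]]).

Evaluating gives χ_A(x) = x^2 - 2x + 1 = (x - 1)^2.

χ_A(x) = (x - 1)^2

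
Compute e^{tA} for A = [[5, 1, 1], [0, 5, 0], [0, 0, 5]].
A has Jordan form J = [[5, 1, 0], [0, 5, 0], [0, 0, 5]] with A = PJP^{-1}, so e^{tA} = P e^{tJ} P^{-1}.

For a Jordan block J_k(λ), e^{tJ_k(λ)} = e^{λt} · (I + tN + t^2 N^2/2! + ... + t^{k-1} N^{k-1}/(k-1)!) where N is the nilpotent superdiagonal part.

Assembling the blocks and conjugating back gives the entries of e^{tA} as shown above.

e^{tA} = [[e^{5*t}, t*e^{5*t}, t*e^{5*t}], [0, e^{5*t}, 0], [0, 0, e^{5*t}]]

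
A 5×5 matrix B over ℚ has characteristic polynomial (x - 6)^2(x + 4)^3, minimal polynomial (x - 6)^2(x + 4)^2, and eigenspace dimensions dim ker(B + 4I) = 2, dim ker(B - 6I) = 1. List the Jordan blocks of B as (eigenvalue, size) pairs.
λ = -4: algebraic multiplicity 3 (exponent in χ_B), largest block size 2 (exponent in m_B), 2 blocks (geometric multiplicity). These force block sizes [2, 1].
λ = 6: algebraic multiplicity 2 (exponent in χ_B), largest block size 2 (exponent in m_B), 1 block (geometric multiplicity). This forces block sizes [2].

Jordan blocks: (-4, 2), (-4, 1), (6, 2)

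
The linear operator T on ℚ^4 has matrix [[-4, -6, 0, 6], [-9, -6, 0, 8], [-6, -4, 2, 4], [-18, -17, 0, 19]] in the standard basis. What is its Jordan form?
The characteristic polynomial is det(xI - A) = (x - 5)(x - 2)^3, so the eigenvalues are 2 (algebraic multiplicity 3), 5 (algebraic multiplicity 1).

For λ = 2: rank(A - 2I) = 2, rank((A - 2I)^2) = 1. The eigenspace has dimension 4 - 2 = 2, so there are 2 Jordan blocks; the rank sequence gives block sizes [2, 1].

For λ = 5: algebraic multiplicity 1 gives one 1×1 block.

Assembling the blocks gives the Jordan form J above.

J = [[2, 1, 0, 0], [0, 2, 0, 0], [0, 0, 2, 0], [0, 0, 0, 5]]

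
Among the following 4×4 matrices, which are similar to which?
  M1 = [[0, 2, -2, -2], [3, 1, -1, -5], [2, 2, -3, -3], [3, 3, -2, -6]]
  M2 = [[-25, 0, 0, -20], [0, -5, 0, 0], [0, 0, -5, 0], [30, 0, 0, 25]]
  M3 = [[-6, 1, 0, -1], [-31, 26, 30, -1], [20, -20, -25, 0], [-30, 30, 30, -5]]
3 classes: {M1}, {M2}, {M3}

Characteristic polynomials: χ_{M1} = (x + 2)^4, χ_{M2} = (x - 5)(x + 5)^3, χ_{M3} = (x - 5)(x + 5)^3.

{M1}: invariant factors x + 2, (x + 2)^3.

{M2}: invariant factors x + 5, x + 5, (x - 5)(x + 5).

{M3}: invariant factors x + 5, (x - 5)(x + 5)^2.

Matrices are similar if and only if their invariant-factor lists agree; the partition into similarity classes is {M1}, {M2}, {M3}.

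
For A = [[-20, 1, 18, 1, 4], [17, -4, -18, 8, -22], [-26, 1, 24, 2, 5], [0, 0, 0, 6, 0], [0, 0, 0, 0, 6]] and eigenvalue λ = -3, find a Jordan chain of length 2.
We seek v_1 ∈ ker((A + 3I)^2) \ ker(A + 3I), then set v_{i+1} = (A + 3I) v_i.

One such chain is v_1 = [[0, 1, 0, 0, 0]]^T, v_2 = [[1, -1, 1, 0, 0]]^T. Check: (A + 3I) v_2 = [[0, 0, 0, 0, 0]]^T = 0.

v_1 = [[0, 1, 0, 0, 0]]^T, v_2 = [[1, -1, 1, 0, 0]]^T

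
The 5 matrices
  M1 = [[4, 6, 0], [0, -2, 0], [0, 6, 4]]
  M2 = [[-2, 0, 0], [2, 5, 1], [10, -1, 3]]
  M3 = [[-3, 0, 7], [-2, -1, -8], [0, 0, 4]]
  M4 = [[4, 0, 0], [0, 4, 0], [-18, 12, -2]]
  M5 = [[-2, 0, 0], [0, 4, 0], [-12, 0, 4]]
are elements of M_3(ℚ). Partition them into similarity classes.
3 classes: {M1, M4, M5}, {M2}, {M3}

Characteristic polynomials: χ_{M1} = (x - 4)^2(x + 2), χ_{M2} = (x - 4)^2(x + 2), χ_{M3} = (x - 4)(x + 1)(x + 3), χ_{M4} = (x - 4)^2(x + 2), χ_{M5} = (x - 4)^2(x + 2).

{M1, M4, M5}: invariant factors x - 4, (x - 4)(x + 2).

{M2}: invariant factors (x - 4)^2(x + 2).

{M3}: invariant factors (x - 4)(x + 1)(x + 3).

Matrices are similar if and only if their invariant-factor lists agree; the partition into similarity classes is {M1, M4, M5}, {M2}, {M3}.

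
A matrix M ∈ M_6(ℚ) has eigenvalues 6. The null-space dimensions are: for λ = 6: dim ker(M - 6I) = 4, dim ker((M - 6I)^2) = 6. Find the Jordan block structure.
Jordan blocks: (6, 2), (6, 2), (6, 1), (6, 1)

λ = 6: successive nullity increments [4, 2] count blocks of size ≥ k; block sizes are [2, 2, 1, 1].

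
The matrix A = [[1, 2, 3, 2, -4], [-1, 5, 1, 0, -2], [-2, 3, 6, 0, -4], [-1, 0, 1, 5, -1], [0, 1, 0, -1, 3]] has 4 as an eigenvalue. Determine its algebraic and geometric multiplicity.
The characteristic polynomial is (x - 4)^5, so the factor x - 4 appears with exponent 5: the algebraic multiplicity is 5.

rank(A - 4I) = 3, so the eigenspace has dimension 5 - 3 = 2: the geometric multiplicity is 2.

Since 2 < 5, A is not diagonalizable.

algebraic multiplicity 5, geometric multiplicity 2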